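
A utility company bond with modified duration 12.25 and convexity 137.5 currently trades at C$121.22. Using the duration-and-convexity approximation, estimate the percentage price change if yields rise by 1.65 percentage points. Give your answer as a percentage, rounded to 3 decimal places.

Duration effect: -D_mod·Δy = -12.25 × (+0.0165) = -0.202125
Convexity effect: ½·C·(Δy)² = 0.5 × 137.5 × (0.0165)² = +0.0187171875
ΔP/P ≈ -0.202125 + 0.0187171875 = -0.1834078125
= -18.34078125%.

-18.341%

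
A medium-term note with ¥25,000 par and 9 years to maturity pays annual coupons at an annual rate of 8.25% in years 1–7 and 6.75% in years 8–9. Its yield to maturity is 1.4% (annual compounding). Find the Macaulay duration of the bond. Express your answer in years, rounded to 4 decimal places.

7.1772 years

Periodic yield y = 0.014. Discount each cash flow and weight by its year:
  t   CF        PV=CF/(1+0.014)^t    t·PV
  1     2,062.50     2,034.0237     2,034.0237
  2     2,062.50     2,005.9405     4,011.8810
  3     2,062.50     1,978.2451     5,934.7352
  4     2,062.50     1,950.9320     7,803.7281
  5     2,062.50     1,923.9961     9,619.9804
  6     2,062.50     1,897.4320    11,384.5922
  7     2,062.50     1,871.2347    13,098.6432
  8     1,687.50     1,509.8720    12,078.9763
  9    26,687.50    23,548.6653   211,937.9879
  Σ                 38,720.3415   277,904.5479
Price P = Σ PV = 38,720.3415.
Macaulay duration = Σ(t·PV) / P = 277,904.5479 / 38,720.3415 = 7.17722 years.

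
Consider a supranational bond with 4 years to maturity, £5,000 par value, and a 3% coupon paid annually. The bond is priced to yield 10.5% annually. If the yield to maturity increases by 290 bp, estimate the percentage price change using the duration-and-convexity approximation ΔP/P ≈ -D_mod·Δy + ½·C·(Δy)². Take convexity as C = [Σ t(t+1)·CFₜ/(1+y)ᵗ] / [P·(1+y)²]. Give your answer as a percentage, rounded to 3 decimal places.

With y = 0.105:
  t   CF        PV=CF/(1+0.105)^t    t·PV        t(t+1)·PV
  1       150.00       135.7466       135.7466         271.4932
  2       150.00       122.8476       245.6952         737.0856
  3       150.00       111.1743       333.5229       1,334.0917
  4     5,150.00     3,454.2846    13,817.1384      69,085.6921
  Σ                  3,824.0531    14,532.1032      71,428.3626
P = 3,824.0531; D_Mac = 3.80018 yrs; D_mod = 3.43908 yrs; C = 15.29756.
Duration effect: -3.43908 × (+0.029) = -0.099733
Convexity effect: 0.5 × 15.29756 × (0.029)² = +0.0064326
ΔP/P ≈ -0.099733 + 0.0064326 = -0.093301 = -9.3301%.

-9.330%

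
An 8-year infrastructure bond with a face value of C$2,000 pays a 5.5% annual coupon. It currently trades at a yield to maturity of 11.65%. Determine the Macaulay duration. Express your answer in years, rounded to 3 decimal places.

6.370 years

Periodic yield y = 0.1165. Discount each cash flow and weight by its year:
  t   CF        PV=CF/(1+0.1165)^t    t·PV
  1       110.00        98.5222        98.5222
  2       110.00        88.2420       176.4840
  3       110.00        79.0345       237.1034
  4       110.00        70.7877       283.1508
  5       110.00        63.4014       317.0071
  6       110.00        56.7859       340.7152
  7       110.00        50.8606       356.0243
  8     2,110.00       873.8012     6,990.4096
  Σ                  1,381.4354     8,799.4166
Price P = Σ PV = 1,381.4354.
Macaulay duration = Σ(t·PV) / P = 8,799.4166 / 1,381.4354 = 6.36976 years.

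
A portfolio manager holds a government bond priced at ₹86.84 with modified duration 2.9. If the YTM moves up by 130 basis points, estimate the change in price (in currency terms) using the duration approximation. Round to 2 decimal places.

-₹3.27

Duration approximation: ΔP/P ≈ -D_mod · Δy = -2.9 × (+0.013) = -0.037700.
ΔP ≈ 86.84 × (-0.037700) = -3.273868.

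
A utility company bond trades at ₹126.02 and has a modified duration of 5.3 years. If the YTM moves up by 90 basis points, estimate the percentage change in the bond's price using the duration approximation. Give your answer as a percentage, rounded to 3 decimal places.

-4.770%

Duration approximation: ΔP/P ≈ -D_mod · Δy = -5.3 × (+0.009) = -0.047700.
As a percentage: -4.7700%.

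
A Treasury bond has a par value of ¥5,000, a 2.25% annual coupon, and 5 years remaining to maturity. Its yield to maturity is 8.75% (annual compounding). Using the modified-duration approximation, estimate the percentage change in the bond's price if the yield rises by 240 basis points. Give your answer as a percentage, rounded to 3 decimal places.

Periodic yield y = 0.0875. Modified duration first:
  t   CF        PV=CF/(1+0.0875)^t    t·PV
  1       112.50       103.4483       103.4483
  2       112.50        95.1249       190.2497
  3       112.50        87.4711       262.4134
  4       112.50        80.4332       321.7329
  5     5,112.50     3,361.1430    16,805.7151
  Σ                  3,727.6205    17,683.5594
P = 3,727.6205; D_Mac = 4.74393 yrs; D_mod = 4.74393/(1+0.0875) = 4.36223 yrs.
ΔP/P ≈ -D_mod · Δy = -4.36223 × (+0.024) = -0.104694 = -10.4694%.

-10.469%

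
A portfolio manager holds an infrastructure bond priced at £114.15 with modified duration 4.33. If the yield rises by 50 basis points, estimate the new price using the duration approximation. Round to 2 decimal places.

Duration approximation: ΔP/P ≈ -D_mod · Δy = -4.33 × (+0.005) = -0.021650.
New price ≈ 114.15 × (1 - 0.021650) = 111.6786525.

£111.68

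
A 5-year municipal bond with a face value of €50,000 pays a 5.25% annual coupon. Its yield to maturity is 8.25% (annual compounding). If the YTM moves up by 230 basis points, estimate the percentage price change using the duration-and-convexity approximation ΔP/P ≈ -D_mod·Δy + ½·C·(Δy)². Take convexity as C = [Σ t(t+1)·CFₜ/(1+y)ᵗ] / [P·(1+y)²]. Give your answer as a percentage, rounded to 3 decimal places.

With y = 0.0825:
  t   CF        PV=CF/(1+0.0825)^t    t·PV        t(t+1)·PV
  1     2,625.00     2,424.9423     2,424.9423       4,849.8845
  2     2,625.00     2,240.1314     4,480.2628      13,440.7885
  3     2,625.00     2,069.4055     6,208.2164      24,832.8656
  4     2,625.00     1,911.6910     7,646.7639      38,233.8193
  5    52,625.00    35,404.0205   177,020.1026   1,062,120.6154
  Σ                 44,050.1906   197,780.2879   1,143,477.9734
P = 44,050.1906; D_Mac = 4.48988 yrs; D_mod = 4.14770 yrs; C = 22.15257.
Duration effect: -4.14770 × (+0.023) = -0.095397
Convexity effect: 0.5 × 22.15257 × (0.023)² = +0.0058594
ΔP/P ≈ -0.095397 + 0.0058594 = -0.089538 = -8.9538%.

-8.954%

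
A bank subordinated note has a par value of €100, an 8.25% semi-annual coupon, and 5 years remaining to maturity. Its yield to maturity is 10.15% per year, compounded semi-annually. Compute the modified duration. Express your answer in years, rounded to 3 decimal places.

3.959 years

Periodic yield y = 0.05075. First find Macaulay duration:
  t   CF        PV=CF/(1+0.05075)^t    t·PV
  1        4.125         3.9258         3.9258
  2        4.125         3.7362         7.4723
  3        4.125         3.5557        10.6671
  4        4.125         3.3840        13.5359
  5        4.125         3.2205        16.1026
  6        4.125         3.0650        18.3899
  7        4.125         2.9169        20.4186
  8        4.125         2.7761        22.2085
  9        4.125         2.6420        23.7778
  10     104.125        63.4689       634.6891
  Σ                     92.6910       771.1876
P = 92.6910; Macaulay duration = 771.1876 / 92.6910 = 8.31998 half-year periods = 4.15999 years.
Modified duration = D_Mac / (1 + y) = 4.15999 / 1.05075 = 3.95907 years.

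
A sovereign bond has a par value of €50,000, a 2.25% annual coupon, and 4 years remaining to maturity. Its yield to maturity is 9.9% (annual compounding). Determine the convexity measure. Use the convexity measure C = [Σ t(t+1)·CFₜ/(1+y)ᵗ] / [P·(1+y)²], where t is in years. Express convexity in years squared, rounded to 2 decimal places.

With y = 0.099:
  t   CF        PV=CF/(1+0.099)^t    t·PV        t(t+1)·PV
  1     1,125.00     1,023.6579     1,023.6579       2,047.3157
  2     1,125.00       931.4448     1,862.8897       5,588.6690
  3     1,125.00       847.5385     2,542.6156      10,170.4622
  4    51,125.00    35,046.3304   140,185.3217     700,926.6086
  Σ                 37,848.9717   145,614.4848     718,733.0555
P = 37,848.9717.
Convexity = Σ t(t+1)·PV / [P·(1+y)²] = 718,733.0555 / (37,848.9717 × 1.207801) = 15.72237.

15.72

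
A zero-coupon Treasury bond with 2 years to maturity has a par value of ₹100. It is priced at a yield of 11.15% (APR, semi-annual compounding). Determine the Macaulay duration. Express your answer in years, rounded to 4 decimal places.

2.0000 years

A zero-coupon bond has a single cash flow at maturity, so its Macaulay duration equals its maturity: 2 years.
(Equivalently: 4 semi-annual periods ÷ 2 = 2 years.)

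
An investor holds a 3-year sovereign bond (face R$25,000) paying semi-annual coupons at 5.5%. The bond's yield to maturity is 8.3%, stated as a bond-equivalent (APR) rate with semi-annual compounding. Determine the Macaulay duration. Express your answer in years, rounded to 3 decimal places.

2.797 years

Periodic yield y = 0.0415. Discount each cash flow and weight by its period:
  t   CF        PV=CF/(1+0.0415)^t    t·PV
  1       687.50       660.1056       660.1056
  2       687.50       633.8028     1,267.6056
  3       687.50       608.5481     1,825.6442
  4       687.50       584.2996     2,337.1985
  5       687.50       561.0174     2,805.0870
  6    25,687.50    20,126.4043   120,758.4261
  Σ                 23,174.1778   129,654.0669
Price P = Σ PV = 23,174.1778.
Macaulay duration = Σ(t·PV) / P = 129,654.0669 / 23,174.1778 = 5.59476 half-year periods.
In years: 5.59476 / 2 = 2.79738 years.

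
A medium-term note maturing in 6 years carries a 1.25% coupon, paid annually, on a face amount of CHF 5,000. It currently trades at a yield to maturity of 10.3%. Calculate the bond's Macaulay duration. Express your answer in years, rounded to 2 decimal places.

Periodic yield y = 0.103. Discount each cash flow and weight by its year:
  t   CF        PV=CF/(1+0.103)^t    t·PV
  1        62.50        56.6636        56.6636
  2        62.50        51.3723       102.7446
  3        62.50        46.5751       139.7252
  4        62.50        42.2258       168.9032
  5        62.50        38.2827       191.4135
  6     5,062.50     2,811.3309    16,867.9852
  Σ                  3,046.4504    17,527.4354
Price P = Σ PV = 3,046.4504.
Macaulay duration = Σ(t·PV) / P = 17,527.4354 / 3,046.4504 = 5.75340 years.

5.75 years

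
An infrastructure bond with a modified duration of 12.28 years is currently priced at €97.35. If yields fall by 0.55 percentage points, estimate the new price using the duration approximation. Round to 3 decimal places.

Duration approximation: ΔP/P ≈ -D_mod · Δy = -12.28 × (-0.0055) = +0.067540.
New price ≈ 97.35 × (1 + 0.067540) = 103.925019.

€103.925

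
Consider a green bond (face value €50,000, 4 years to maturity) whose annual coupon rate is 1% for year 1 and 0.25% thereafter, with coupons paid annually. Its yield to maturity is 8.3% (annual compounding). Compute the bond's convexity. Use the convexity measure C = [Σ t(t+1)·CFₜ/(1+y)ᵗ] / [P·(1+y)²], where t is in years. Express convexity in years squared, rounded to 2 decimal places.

16.81

With y = 0.083:
  t   CF        PV=CF/(1+0.083)^t    t·PV        t(t+1)·PV
  1       500.00       461.6805       461.6805         923.3610
  2       125.00       106.5744       213.1489         639.4467
  3       125.00        98.4067       295.2201       1,180.8803
  4    50,125.00    36,436.8277   145,747.3109     728,736.5543
  Σ                 37,103.4894   146,717.3604     731,480.2423
P = 37,103.4894.
Convexity = Σ t(t+1)·PV / [P·(1+y)²] = 731,480.2423 / (37,103.4894 × 1.172889) = 16.80858.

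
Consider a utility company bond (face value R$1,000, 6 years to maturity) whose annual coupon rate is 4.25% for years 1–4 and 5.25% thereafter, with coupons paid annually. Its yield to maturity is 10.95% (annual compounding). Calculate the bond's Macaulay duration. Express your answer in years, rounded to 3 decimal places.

Periodic yield y = 0.1095. Discount each cash flow and weight by its year:
  t   CF        PV=CF/(1+0.1095)^t    t·PV
  1        42.50        38.3055        38.3055
  2        42.50        34.5251        69.0501
  3        42.50        31.1177        93.3530
  4        42.50        28.0466       112.1863
  5        52.50        31.2265       156.1323
  6     1,052.50       564.2327     3,385.3963
  Σ                    727.4540     3,854.4235
Price P = Σ PV = 727.4540.
Macaulay duration = Σ(t·PV) / P = 3,854.4235 / 727.4540 = 5.29851 years.

5.299 years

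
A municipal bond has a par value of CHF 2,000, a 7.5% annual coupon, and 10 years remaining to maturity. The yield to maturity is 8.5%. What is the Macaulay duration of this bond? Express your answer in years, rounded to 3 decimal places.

Periodic yield y = 0.085. Discount each cash flow and weight by its year:
  t   CF        PV=CF/(1+0.085)^t    t·PV
  1       150.00       138.2488       138.2488
  2       150.00       127.4183       254.8366
  3       150.00       117.4362       352.3086
  4       150.00       108.2361       432.9446
  5       150.00        99.7568       498.7841
  6       150.00        91.9418       551.6506
  7       150.00        84.7390       593.1727
  8       150.00        78.1004       624.8033
  9       150.00        71.9820       647.8376
  10    2,150.00       950.9136     9,509.1364
  Σ                  1,868.7730    13,603.7233
Price P = Σ PV = 1,868.7730.
Macaulay duration = Σ(t·PV) / P = 13,603.7233 / 1,868.7730 = 7.27949 years.

7.279 years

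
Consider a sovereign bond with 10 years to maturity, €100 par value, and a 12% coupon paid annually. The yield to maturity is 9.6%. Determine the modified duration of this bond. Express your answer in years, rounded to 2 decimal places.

Periodic yield y = 0.096. First find Macaulay duration:
  t   CF        PV=CF/(1+0.096)^t    t·PV
  1        12.00        10.9489        10.9489
  2        12.00         9.9899        19.9798
  3        12.00         9.1149        27.3446
  4        12.00         8.3165        33.2659
  5        12.00         7.5880        37.9401
  6        12.00         6.9234        41.5403
  7        12.00         6.3169        44.2186
  8        12.00         5.7636        46.1091
  9        12.00         5.2588        47.3292
  10      112.00        44.7829       447.8293
  Σ                    115.0038       756.5056
P = 115.0038; Macaulay duration = 756.5056 / 115.0038 = 6.57809 years.
Modified duration = D_Mac / (1 + y) = 6.57809 / 1.096 = 6.00191 years.

6.00 years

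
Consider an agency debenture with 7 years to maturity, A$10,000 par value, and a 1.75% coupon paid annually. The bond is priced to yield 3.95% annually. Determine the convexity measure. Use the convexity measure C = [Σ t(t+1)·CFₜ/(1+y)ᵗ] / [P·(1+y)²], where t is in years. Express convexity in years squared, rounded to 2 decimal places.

With y = 0.0395:
  t   CF        PV=CF/(1+0.0395)^t    t·PV        t(t+1)·PV
  1       175.00       168.3502       168.3502         336.7003
  2       175.00       161.9530       323.9060         971.7181
  3       175.00       155.7990       467.3969       1,869.5876
  4       175.00       149.8788       599.5150       2,997.5751
  5       175.00       144.1835       720.9175       4,325.5052
  6       175.00       138.7047       832.2280       5,825.5962
  7    10,175.00     7,758.2356    54,307.6490     434,461.1918
  Σ                  8,677.1047    57,419.9627     450,787.8743
P = 8,677.1047.
Convexity = Σ t(t+1)·PV / [P·(1+y)²] = 450,787.8743 / (8,677.1047 × 1.080560) = 48.07822.

48.08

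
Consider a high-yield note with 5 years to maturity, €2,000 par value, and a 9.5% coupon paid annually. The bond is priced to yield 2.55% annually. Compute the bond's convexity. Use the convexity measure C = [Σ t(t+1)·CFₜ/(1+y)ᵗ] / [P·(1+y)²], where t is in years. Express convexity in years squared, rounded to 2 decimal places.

23.34

With y = 0.0255:
  t   CF        PV=CF/(1+0.0255)^t    t·PV        t(t+1)·PV
  1       190.00       185.2755       185.2755         370.5510
  2       190.00       180.6684       361.3369       1,084.0106
  3       190.00       176.1759       528.5278       2,114.1113
  4       190.00       171.7952       687.1807       3,435.9033
  5     2,190.00     1,930.9267     9,654.6336      57,927.8015
  Σ                  2,644.8417    11,416.9544      64,932.3777
P = 2,644.8417.
Convexity = Σ t(t+1)·PV / [P·(1+y)²] = 64,932.3777 / (2,644.8417 × 1.051650) = 23.34481.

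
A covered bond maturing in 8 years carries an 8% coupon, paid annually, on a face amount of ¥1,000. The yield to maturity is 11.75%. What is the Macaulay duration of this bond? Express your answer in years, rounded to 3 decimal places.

Periodic yield y = 0.1175. Discount each cash flow and weight by its year:
  t   CF        PV=CF/(1+0.1175)^t    t·PV
  1        80.00        71.5884        71.5884
  2        80.00        64.0612       128.1224
  3        80.00        57.3254       171.9763
  4        80.00        51.2979       205.1917
  5        80.00        45.9042       229.5209
  6        80.00        41.0776       246.4654
  7        80.00        36.7585       257.3092
  8     1,080.00       444.0619     3,552.4951
  Σ                    812.0750     4,862.6695
Price P = Σ PV = 812.0750.
Macaulay duration = Σ(t·PV) / P = 4,862.6695 / 812.0750 = 5.98796 years.

5.988 years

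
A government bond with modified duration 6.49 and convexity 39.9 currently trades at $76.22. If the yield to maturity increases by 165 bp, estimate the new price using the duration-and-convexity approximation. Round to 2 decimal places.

$68.47

Duration effect: -D_mod·Δy = -6.49 × (+0.0165) = -0.107085
Convexity effect: ½·C·(Δy)² = 0.5 × 39.9 × (0.0165)² = +0.0054313875
ΔP/P ≈ -0.107085 + 0.0054313875 = -0.1016536125
New price ≈ 76.22 × (1 - 0.1016536125) = 68.47196165525.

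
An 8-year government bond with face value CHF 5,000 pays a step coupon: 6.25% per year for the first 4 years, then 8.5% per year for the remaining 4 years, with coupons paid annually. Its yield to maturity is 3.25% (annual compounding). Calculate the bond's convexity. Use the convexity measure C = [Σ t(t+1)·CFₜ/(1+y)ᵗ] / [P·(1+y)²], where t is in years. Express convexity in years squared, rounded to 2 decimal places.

With y = 0.0325:
  t   CF        PV=CF/(1+0.0325)^t    t·PV        t(t+1)·PV
  1       312.50       302.6634       302.6634         605.3269
  2       312.50       293.1365       586.2730       1,758.8190
  3       312.50       283.9094       851.7283       3,406.9133
  4       312.50       274.9728     1,099.8913       5,499.4566
  5       425.00       362.1918     1,810.9591      10,865.7544
  6       425.00       350.7911     2,104.7466      14,733.2263
  7       425.00       339.7493     2,378.2448      19,025.9580
  8     5,425.00     4,200.2898    33,602.3187     302,420.8685
  Σ                  6,407.7042    42,736.8252     358,316.3230
P = 6,407.7042.
Convexity = Σ t(t+1)·PV / [P·(1+y)²] = 358,316.3230 / (6,407.7042 × 1.066056) = 52.45465.

52.45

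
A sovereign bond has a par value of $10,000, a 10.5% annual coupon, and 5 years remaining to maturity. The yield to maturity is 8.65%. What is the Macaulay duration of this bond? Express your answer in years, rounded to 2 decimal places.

4.17 years

Periodic yield y = 0.0865. Discount each cash flow and weight by its year:
  t   CF        PV=CF/(1+0.0865)^t    t·PV
  1     1,050.00       966.4059       966.4059
  2     1,050.00       889.4670     1,778.9340
  3     1,050.00       818.6535     2,455.9604
  4     1,050.00       753.4777     3,013.9106
  5    11,050.00     7,298.1641    36,490.8205
  Σ                 10,726.1681    44,706.0314
Price P = Σ PV = 10,726.1681.
Macaulay duration = Σ(t·PV) / P = 44,706.0314 / 10,726.1681 = 4.16794 years.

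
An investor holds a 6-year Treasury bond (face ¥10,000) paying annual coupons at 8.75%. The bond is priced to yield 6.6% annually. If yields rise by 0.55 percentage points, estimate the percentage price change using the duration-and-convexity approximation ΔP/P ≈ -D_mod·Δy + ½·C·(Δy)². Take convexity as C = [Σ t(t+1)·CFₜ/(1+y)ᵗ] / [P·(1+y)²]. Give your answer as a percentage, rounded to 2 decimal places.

With y = 0.066:
  t   CF        PV=CF/(1+0.066)^t    t·PV        t(t+1)·PV
  1       875.00       820.8255       820.8255       1,641.6510
  2       875.00       770.0052     1,540.0103       4,620.0310
  3       875.00       722.3313     2,166.9939       8,667.9757
  4       875.00       677.6091     2,710.4364      13,552.1821
  5       875.00       635.6558     3,178.2791      19,069.6747
  6    10,875.00     7,411.1574    44,466.9444     311,268.6111
  Σ                 11,037.5843    54,883.4898     358,820.1257
P = 11,037.5843; D_Mac = 4.97242 yrs; D_mod = 4.66456 yrs; C = 28.60806.
Duration effect: -4.66456 × (+0.0055) = -0.025655
Convexity effect: 0.5 × 28.60806 × (0.0055)² = +0.0004327
ΔP/P ≈ -0.025655 + 0.0004327 = -0.025222 = -2.5222%.

-2.52%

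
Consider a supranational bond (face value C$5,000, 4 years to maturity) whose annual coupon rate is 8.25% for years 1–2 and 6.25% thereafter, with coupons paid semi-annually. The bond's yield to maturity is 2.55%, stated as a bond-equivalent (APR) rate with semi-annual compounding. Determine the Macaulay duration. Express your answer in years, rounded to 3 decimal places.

3.552 years

Periodic yield y = 0.01275. Discount each cash flow and weight by its period:
  t   CF        PV=CF/(1+0.01275)^t    t·PV
  1       206.25       203.6534       203.6534
  2       206.25       201.0895       402.1791
  3       206.25       198.5579       595.6737
  4       206.25       196.0582       784.2327
  5       156.25       146.6590       733.2951
  6       156.25       144.8127       868.8759
  7       156.25       142.9895     1,000.9268
  8     5,156.25     4,659.2493    37,273.9946
  Σ                  5,893.0696    41,862.8313
Price P = Σ PV = 5,893.0696.
Macaulay duration = Σ(t·PV) / P = 41,862.8313 / 5,893.0696 = 7.10374 half-year periods.
In years: 7.10374 / 2 = 3.55187 years.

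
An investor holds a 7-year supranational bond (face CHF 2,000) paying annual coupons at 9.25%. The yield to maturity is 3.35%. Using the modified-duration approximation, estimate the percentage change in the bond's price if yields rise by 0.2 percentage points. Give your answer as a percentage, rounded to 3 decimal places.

Periodic yield y = 0.0335. Modified duration first:
  t   CF        PV=CF/(1+0.0335)^t    t·PV
  1       185.00       179.0034       179.0034
  2       185.00       173.2011       346.4023
  3       185.00       167.5870       502.7610
  4       185.00       162.1548       648.6192
  5       185.00       156.8987       784.4935
  6       185.00       151.8130       910.8777
  7     2,185.00     1,734.9145    12,144.4014
  Σ                  2,725.5725    15,516.5585
P = 2,725.5725; D_Mac = 5.69295 yrs; D_mod = 5.69295/(1+0.0335) = 5.50842 yrs.
ΔP/P ≈ -D_mod · Δy = -5.50842 × (+0.002) = -0.011017 = -1.1017%.

-1.102%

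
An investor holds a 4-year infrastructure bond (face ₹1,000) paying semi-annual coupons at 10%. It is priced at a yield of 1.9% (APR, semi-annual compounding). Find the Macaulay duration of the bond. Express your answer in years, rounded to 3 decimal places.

3.481 years

Periodic yield y = 0.0095. Discount each cash flow and weight by its period:
  t   CF        PV=CF/(1+0.0095)^t    t·PV
  1        50.00        49.5295        49.5295
  2        50.00        49.0634        98.1267
  3        50.00        48.6017       145.8050
  4        50.00        48.1443       192.5771
  5        50.00        47.6912       238.4561
  6        50.00        47.2424       283.4545
  7        50.00        46.7978       327.5848
  8     1,050.00       973.5062     7,788.0494
  Σ                  1,310.5764     9,123.5831
Price P = Σ PV = 1,310.5764.
Macaulay duration = Σ(t·PV) / P = 9,123.5831 / 1,310.5764 = 6.96150 half-year periods.
In years: 6.96150 / 2 = 3.48075 years.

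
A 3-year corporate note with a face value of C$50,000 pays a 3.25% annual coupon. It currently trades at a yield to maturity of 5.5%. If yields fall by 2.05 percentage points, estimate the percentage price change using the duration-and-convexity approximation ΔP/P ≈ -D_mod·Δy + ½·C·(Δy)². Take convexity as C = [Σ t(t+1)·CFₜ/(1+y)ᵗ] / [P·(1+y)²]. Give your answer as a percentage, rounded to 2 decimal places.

+5.86%

With y = 0.055:
  t   CF        PV=CF/(1+0.055)^t    t·PV        t(t+1)·PV
  1     1,625.00     1,540.2844     1,540.2844       3,080.5687
  2     1,625.00     1,459.9852     2,919.9704       8,759.9111
  3    51,625.00    43,964.5554   131,893.6662     527,574.6650
  Σ                 46,964.8249   136,353.9210     539,415.1447
P = 46,964.8249; D_Mac = 2.90332 yrs; D_mod = 2.75196 yrs; C = 10.31919.
Duration effect: -2.75196 × (-0.0205) = +0.056415
Convexity effect: 0.5 × 10.31919 × (-0.0205)² = +0.0021683
ΔP/P ≈ +0.056415 + 0.0021683 = +0.058584 = +5.8584%.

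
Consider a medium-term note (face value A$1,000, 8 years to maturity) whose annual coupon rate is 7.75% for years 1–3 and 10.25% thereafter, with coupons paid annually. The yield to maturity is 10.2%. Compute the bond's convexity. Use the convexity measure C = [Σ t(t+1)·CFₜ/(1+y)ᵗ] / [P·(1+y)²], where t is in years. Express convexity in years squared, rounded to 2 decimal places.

With y = 0.102:
  t   CF        PV=CF/(1+0.102)^t    t·PV        t(t+1)·PV
  1        77.50        70.3267        70.3267         140.6534
  2        77.50        63.8173       127.6346         382.9039
  3        77.50        57.9104       173.7313         694.9254
  4       102.50        69.5020       278.0081       1,390.0406
  5       102.50        63.0690       315.3450       1,892.0698
  6       102.50        57.2314       343.3883       2,403.7184
  7       102.50        51.9341       363.5388       2,908.3102
  8     1,102.50       506.9041     4,055.2332      36,497.0984
  Σ                    940.6951     5,727.2060      46,309.7200
P = 940.6951.
Convexity = Σ t(t+1)·PV / [P·(1+y)²] = 46,309.7200 / (940.6951 × 1.214404) = 40.53779.

40.54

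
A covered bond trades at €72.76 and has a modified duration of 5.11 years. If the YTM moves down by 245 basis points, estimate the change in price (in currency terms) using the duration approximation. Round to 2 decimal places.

Duration approximation: ΔP/P ≈ -D_mod · Δy = -5.11 × (-0.0245) = +0.125195.
ΔP ≈ 72.76 × (+0.125195) = +9.1091882.

+€9.11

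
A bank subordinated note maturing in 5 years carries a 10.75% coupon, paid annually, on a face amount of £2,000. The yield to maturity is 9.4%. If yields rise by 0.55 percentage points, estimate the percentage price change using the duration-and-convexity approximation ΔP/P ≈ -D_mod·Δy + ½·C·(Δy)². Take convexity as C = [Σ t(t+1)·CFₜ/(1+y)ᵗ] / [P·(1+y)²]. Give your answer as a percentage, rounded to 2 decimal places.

-2.05%

With y = 0.094:
  t   CF        PV=CF/(1+0.094)^t    t·PV        t(t+1)·PV
  1       215.00       196.5265       196.5265         393.0530
  2       215.00       179.6403       359.2806       1,077.8419
  3       215.00       164.2050       492.6151       1,970.4605
  4       215.00       150.0960       600.3841       3,001.9204
  5     2,215.00     1,413.4717     7,067.3585      42,404.1513
  Σ                  2,103.9396     8,716.1649      48,847.4271
P = 2,103.9396; D_Mac = 4.14278 yrs; D_mod = 3.78682 yrs; C = 19.39875.
Duration effect: -3.78682 × (+0.0055) = -0.020828
Convexity effect: 0.5 × 19.39875 × (0.0055)² = +0.0002934
ΔP/P ≈ -0.020828 + 0.0002934 = -0.020534 = -2.0534%.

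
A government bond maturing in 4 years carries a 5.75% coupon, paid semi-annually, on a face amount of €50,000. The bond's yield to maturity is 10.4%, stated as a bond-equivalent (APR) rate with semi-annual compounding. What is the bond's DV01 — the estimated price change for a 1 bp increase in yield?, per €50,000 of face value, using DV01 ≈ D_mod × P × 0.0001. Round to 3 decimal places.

Periodic yield y = 0.052.
  t   CF        PV=CF/(1+0.052)^t    t·PV
  1     1,437.50     1,366.4449     1,366.4449
  2     1,437.50     1,298.9020     2,597.8039
  3     1,437.50     1,234.6977     3,704.0931
  4     1,437.50     1,173.6670     4,694.6680
  5     1,437.50     1,115.6530     5,578.2652
  6     1,437.50     1,060.5067     6,363.0402
  7     1,437.50     1,008.0862     7,056.6035
  8    51,437.50    34,288.9301   274,311.4406
  Σ                 42,546.8875   305,672.3594
P = 42,546.8875; D_Mac = 7.18436 half-year periods = 3.59218 yrs; D_mod = 3.41462 yrs.
DV01 ≈ 3.41462 × 42,546.8875 × 0.0001 = 14.528154.

€14.528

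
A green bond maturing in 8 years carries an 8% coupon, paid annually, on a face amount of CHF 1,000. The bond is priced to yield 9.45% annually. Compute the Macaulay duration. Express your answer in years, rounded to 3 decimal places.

6.123 years

Periodic yield y = 0.0945. Discount each cash flow and weight by its year:
  t   CF        PV=CF/(1+0.0945)^t    t·PV
  1        80.00        73.0927        73.0927
  2        80.00        66.7819       133.5637
  3        80.00        61.0159       183.0476
  4        80.00        55.7477       222.9908
  5        80.00        50.9344       254.6720
  6        80.00        46.5367       279.2201
  7        80.00        42.5187       297.6307
  8     1,080.00       524.4422     4,195.5376
  Σ                    921.0701     5,639.7551
Price P = Σ PV = 921.0701.
Macaulay duration = Σ(t·PV) / P = 5,639.7551 / 921.0701 = 6.12305 years.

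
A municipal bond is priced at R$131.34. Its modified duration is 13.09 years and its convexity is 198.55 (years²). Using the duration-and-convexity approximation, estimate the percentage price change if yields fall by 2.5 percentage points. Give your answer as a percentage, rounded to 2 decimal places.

+38.93%

Duration effect: -D_mod·Δy = -13.09 × (-0.025) = +0.327250
Convexity effect: ½·C·(Δy)² = 0.5 × 198.55 × (-0.025)² = +0.062046875
ΔP/P ≈ +0.327250 + 0.062046875 = +0.389296875
= +38.9296875%.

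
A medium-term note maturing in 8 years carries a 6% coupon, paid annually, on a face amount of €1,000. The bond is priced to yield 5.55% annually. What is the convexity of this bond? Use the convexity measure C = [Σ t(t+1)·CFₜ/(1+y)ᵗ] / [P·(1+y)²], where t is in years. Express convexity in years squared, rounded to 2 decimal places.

With y = 0.0555:
  t   CF        PV=CF/(1+0.0555)^t    t·PV        t(t+1)·PV
  1        60.00        56.8451        56.8451         113.6902
  2        60.00        53.8561       107.7122         323.1365
  3        60.00        51.0242       153.0727         612.2909
  4        60.00        48.3413       193.3652         966.8259
  5        60.00        45.7994       228.9971       1,373.9829
  6        60.00        43.3912       260.3473       1,822.4311
  7        60.00        41.1096       287.7674       2,302.1394
  8     1,060.00       688.0816     5,504.6530      49,541.8774
  Σ                  1,028.4486     6,792.7601      57,056.3743
P = 1,028.4486.
Convexity = Σ t(t+1)·PV / [P·(1+y)²] = 57,056.3743 / (1,028.4486 × 1.114080) = 49.79722.

49.80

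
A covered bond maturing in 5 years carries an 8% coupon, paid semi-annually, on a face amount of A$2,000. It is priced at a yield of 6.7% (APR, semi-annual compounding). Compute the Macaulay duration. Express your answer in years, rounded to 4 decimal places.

Periodic yield y = 0.0335. Discount each cash flow and weight by its period:
  t   CF        PV=CF/(1+0.0335)^t    t·PV
  1        80.00        77.4069        77.4069
  2        80.00        74.8978       149.7956
  3        80.00        72.4700       217.4101
  4        80.00        70.1210       280.4840
  5        80.00        67.8481       339.2404
  6        80.00        65.6488       393.8931
  7        80.00        63.5209       444.6463
  8        80.00        61.4619       491.6954
  9        80.00        59.4697       535.2272
  10    2,080.00     1,496.0928    14,960.9277
  Σ                  2,108.9379    17,890.7267
Price P = Σ PV = 2,108.9379.
Macaulay duration = Σ(t·PV) / P = 17,890.7267 / 2,108.9379 = 8.48329 half-year periods.
In years: 8.48329 / 2 = 4.24164 years.

4.2416 years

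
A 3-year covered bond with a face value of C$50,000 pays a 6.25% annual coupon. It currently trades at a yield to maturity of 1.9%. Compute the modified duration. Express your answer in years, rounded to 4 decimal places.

2.7846 years

Periodic yield y = 0.019. First find Macaulay duration:
  t   CF        PV=CF/(1+0.019)^t    t·PV
  1     3,125.00     3,066.7321     3,066.7321
  2     3,125.00     3,009.5506     6,019.1013
  3    53,125.00    50,208.4011   150,625.2032
  Σ                 56,284.6838   159,711.0365
P = 56,284.6838; Macaulay duration = 159,711.0365 / 56,284.6838 = 2.83756 years.
Modified duration = D_Mac / (1 + y) = 2.83756 / 1.019 = 2.78465 years.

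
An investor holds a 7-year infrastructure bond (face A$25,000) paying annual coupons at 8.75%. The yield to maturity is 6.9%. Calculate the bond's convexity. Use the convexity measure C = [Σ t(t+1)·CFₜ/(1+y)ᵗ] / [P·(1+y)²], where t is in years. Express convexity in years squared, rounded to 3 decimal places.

36.067

With y = 0.069:
  t   CF        PV=CF/(1+0.069)^t    t·PV        t(t+1)·PV
  1     2,187.50     2,046.3050     2,046.3050       4,092.6099
  2     2,187.50     1,914.2235     3,828.4471      11,485.3412
  3     2,187.50     1,790.6675     5,372.0024      21,488.0097
  4     2,187.50     1,675.0865     6,700.3460      33,501.7302
  5     2,187.50     1,566.9659     7,834.8293      47,008.9759
  6     2,187.50     1,465.8240     8,794.9440      61,564.6083
  7    27,187.50    17,042.1874   119,295.3121     954,362.4971
  Σ                 27,501.2598   153,872.1860   1,133,503.7724
P = 27,501.2598.
Convexity = Σ t(t+1)·PV / [P·(1+y)²] = 1,133,503.7724 / (27,501.2598 × 1.142761) = 36.06741.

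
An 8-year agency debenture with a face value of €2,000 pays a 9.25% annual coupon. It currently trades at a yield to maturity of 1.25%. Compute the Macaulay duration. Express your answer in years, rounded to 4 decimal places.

Periodic yield y = 0.0125. Discount each cash flow and weight by its year:
  t   CF        PV=CF/(1+0.0125)^t    t·PV
  1       185.00       182.7160       182.7160
  2       185.00       180.4603       360.9206
  3       185.00       178.2324       534.6972
  4       185.00       176.0320       704.1280
  5       185.00       173.8588       869.2938
  6       185.00       171.7124     1,030.2741
  7       185.00       169.5924     1,187.1471
  8     2,185.00     1,978.2956    15,826.3648
  Σ                  3,210.8999    20,695.5416
Price P = Σ PV = 3,210.8999.
Macaulay duration = Σ(t·PV) / P = 20,695.5416 / 3,210.8999 = 6.44540 years.

6.4454 years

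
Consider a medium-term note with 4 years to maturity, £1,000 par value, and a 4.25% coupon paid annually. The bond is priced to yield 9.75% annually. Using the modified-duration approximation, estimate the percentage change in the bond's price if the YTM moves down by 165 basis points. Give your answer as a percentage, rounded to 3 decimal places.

Periodic yield y = 0.0975. Modified duration first:
  t   CF        PV=CF/(1+0.0975)^t    t·PV
  1        42.50        38.7244        38.7244
  2        42.50        35.2842        70.5683
  3        42.50        32.1496        96.4487
  4     1,042.50       718.5516     2,874.2063
  Σ                    824.7097     3,079.9478
P = 824.7097; D_Mac = 3.73458 yrs; D_mod = 3.73458/(1+0.0975) = 3.40281 yrs.
ΔP/P ≈ -D_mod · Δy = -3.40281 × (-0.0165) = +0.056146 = +5.6146%.

+5.615%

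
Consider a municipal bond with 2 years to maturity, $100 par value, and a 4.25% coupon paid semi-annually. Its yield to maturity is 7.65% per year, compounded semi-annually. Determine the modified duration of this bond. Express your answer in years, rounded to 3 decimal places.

1.865 years

Periodic yield y = 0.03825. First find Macaulay duration:
  t   CF        PV=CF/(1+0.03825)^t    t·PV
  1        2.125         2.0467         2.0467
  2        2.125         1.9713         3.9426
  3        2.125         1.8987         5.6961
  4      102.125        87.8869       351.5477
  Σ                     93.8036       363.2331
P = 93.8036; Macaulay duration = 363.2331 / 93.8036 = 3.87227 half-year periods = 1.93614 years.
Modified duration = D_Mac / (1 + y) = 1.93614 / 1.03825 = 1.86481 years.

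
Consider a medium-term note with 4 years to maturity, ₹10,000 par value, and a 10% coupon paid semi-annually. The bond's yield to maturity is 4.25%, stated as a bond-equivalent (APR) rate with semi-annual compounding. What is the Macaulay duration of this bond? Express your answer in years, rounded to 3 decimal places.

3.456 years

Periodic yield y = 0.02125. Discount each cash flow and weight by its period:
  t   CF        PV=CF/(1+0.02125)^t    t·PV
  1       500.00       489.5961       489.5961
  2       500.00       479.4086       958.8173
  3       500.00       469.4332     1,408.2996
  4       500.00       459.6653     1,838.6612
  5       500.00       450.1007     2,250.5033
  6       500.00       440.7350     2,644.4103
  7       500.00       431.5643     3,020.9501
  8    10,500.00     8,874.2721    70,994.1771
  Σ                 12,094.7754    83,605.4151
Price P = Σ PV = 12,094.7754.
Macaulay duration = Σ(t·PV) / P = 83,605.4151 / 12,094.7754 = 6.91252 half-year periods.
In years: 6.91252 / 2 = 3.45626 years.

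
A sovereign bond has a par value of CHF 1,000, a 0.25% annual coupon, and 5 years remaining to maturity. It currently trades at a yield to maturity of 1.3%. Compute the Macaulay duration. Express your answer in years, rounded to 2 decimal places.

Periodic yield y = 0.013. Discount each cash flow and weight by its year:
  t   CF        PV=CF/(1+0.013)^t    t·PV
  1         2.50         2.4679         2.4679
  2         2.50         2.4362         4.8725
  3         2.50         2.4050         7.2149
  4         2.50         2.3741         9.4965
  5     1,002.50       939.8037     4,699.0185
  Σ                    949.4870     4,723.0704
Price P = Σ PV = 949.4870.
Macaulay duration = Σ(t·PV) / P = 4,723.0704 / 949.4870 = 4.97434 years.

4.97 years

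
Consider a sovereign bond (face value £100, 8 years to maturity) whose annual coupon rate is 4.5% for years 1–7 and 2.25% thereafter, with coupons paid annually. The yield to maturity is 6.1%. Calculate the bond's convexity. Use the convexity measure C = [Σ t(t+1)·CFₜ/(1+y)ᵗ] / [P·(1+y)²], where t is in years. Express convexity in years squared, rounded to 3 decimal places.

51.399

With y = 0.061:
  t   CF        PV=CF/(1+0.061)^t    t·PV        t(t+1)·PV
  1         4.50         4.2413         4.2413           8.4826
  2         4.50         3.9974         7.9949          23.9846
  3         4.50         3.7676        11.3028          45.2114
  4         4.50         3.5510        14.2040          71.0201
  5         4.50         3.3468        16.7342         100.4053
  6         4.50         3.1544        18.9266         132.4859
  7         4.50         2.9731        20.8115         166.4918
  8       102.25        63.6708       509.3663       4,584.2970
  Σ                     88.7025       603.5816       5,132.3786
P = 88.7025.
Convexity = Σ t(t+1)·PV / [P·(1+y)²] = 5,132.3786 / (88.7025 × 1.125721) = 51.39871.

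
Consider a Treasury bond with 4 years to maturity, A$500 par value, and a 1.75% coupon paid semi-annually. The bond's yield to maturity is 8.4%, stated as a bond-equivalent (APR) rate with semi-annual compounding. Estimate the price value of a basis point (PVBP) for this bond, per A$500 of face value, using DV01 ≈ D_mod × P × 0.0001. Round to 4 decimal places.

A$0.1441

Periodic yield y = 0.042.
  t   CF        PV=CF/(1+0.042)^t    t·PV
  1        4.375         4.1987         4.1987
  2        4.375         4.0294         8.0588
  3        4.375         3.8670        11.6010
  4        4.375         3.7111        14.8446
  5        4.375         3.5616        17.8078
  6        4.375         3.4180        20.5080
  7        4.375         3.2802        22.9616
  8      504.375       362.9208     2,903.3660
  Σ                    388.9868     3,003.3464
P = 388.9868; D_Mac = 7.72095 half-year periods = 3.86047 yrs; D_mod = 3.70487 yrs.
DV01 ≈ 3.70487 × 388.9868 × 0.0001 = 0.144115.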